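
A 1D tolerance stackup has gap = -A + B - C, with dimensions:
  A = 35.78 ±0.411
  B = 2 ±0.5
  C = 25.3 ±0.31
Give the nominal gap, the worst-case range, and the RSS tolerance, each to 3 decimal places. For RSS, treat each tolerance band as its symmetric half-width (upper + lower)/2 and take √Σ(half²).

nominal=-59.080 wc=[-60.301,-57.859] rss=0.718

Stack each dimension's contribution:
  -A: nom -35.780 → Σnom=-35.780; wc +0.411/-0.411 → slack +0.411/-0.411; half-tol=0.411, Σhalf²=0.168921
  +B: nom +2.000 → Σnom=-33.780; wc +0.500/-0.500 → slack +0.911/-0.911; half-tol=0.500, Σhalf²=0.418921
  -C: nom -25.300 → Σnom=-59.080; wc +0.310/-0.310 → slack +1.221/-1.221; half-tol=0.310, Σhalf²=0.515021
Nominal = -59.080. Worst-case = [-59.080 - 1.221, -59.080 + 1.221] = [-60.301, -57.859]. RSS = √0.515021 = 0.718.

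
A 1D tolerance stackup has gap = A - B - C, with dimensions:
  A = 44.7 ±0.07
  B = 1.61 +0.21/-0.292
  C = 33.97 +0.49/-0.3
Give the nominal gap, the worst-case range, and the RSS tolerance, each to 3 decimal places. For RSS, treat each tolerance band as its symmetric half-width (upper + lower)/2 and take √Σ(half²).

nominal=9.120 wc=[8.350,9.782] rss=0.473

Stack each dimension's contribution:
  +A: nom +44.700 → Σnom=44.700; wc +0.070/-0.070 → slack +0.070/-0.070; half-tol=0.070, Σhalf²=0.004900
  -B: nom -1.610 → Σnom=43.090; wc +0.292/-0.210 → slack +0.362/-0.280; half-tol=0.251, Σhalf²=0.067901
  -C: nom -33.970 → Σnom=9.120; wc +0.300/-0.490 → slack +0.662/-0.770; half-tol=0.395, Σhalf²=0.223926
Nominal = 9.120. Worst-case = [9.120 - 0.770, 9.120 + 0.662] = [8.350, 9.782]. RSS = √0.223926 = 0.473.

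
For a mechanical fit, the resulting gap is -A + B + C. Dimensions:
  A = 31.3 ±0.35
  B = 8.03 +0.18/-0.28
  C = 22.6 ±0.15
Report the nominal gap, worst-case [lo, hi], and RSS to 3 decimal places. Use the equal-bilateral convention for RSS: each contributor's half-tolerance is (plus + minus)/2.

nominal=-0.670 wc=[-1.450,0.010] rss=0.445

Stack each dimension's contribution:
  -A: nom -31.300 → Σnom=-31.300; wc +0.350/-0.350 → slack +0.350/-0.350; half-tol=0.350, Σhalf²=0.122500
  +B: nom +8.030 → Σnom=-23.270; wc +0.180/-0.280 → slack +0.530/-0.630; half-tol=0.230, Σhalf²=0.175400
  +C: nom +22.600 → Σnom=-0.670; wc +0.150/-0.150 → slack +0.680/-0.780; half-tol=0.150, Σhalf²=0.197900
Nominal = -0.670. Worst-case = [-0.670 - 0.780, -0.670 + 0.680] = [-1.450, 0.010]. RSS = √0.197900 = 0.445.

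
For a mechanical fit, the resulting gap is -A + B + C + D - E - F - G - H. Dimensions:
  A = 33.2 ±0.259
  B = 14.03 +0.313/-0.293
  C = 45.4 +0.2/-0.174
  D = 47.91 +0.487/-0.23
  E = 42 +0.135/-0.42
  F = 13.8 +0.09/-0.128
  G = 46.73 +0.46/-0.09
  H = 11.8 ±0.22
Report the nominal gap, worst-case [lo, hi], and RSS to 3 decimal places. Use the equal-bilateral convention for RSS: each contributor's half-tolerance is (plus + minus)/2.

nominal=-40.190 wc=[-42.051,-38.073] rss=0.732

Stack each dimension's contribution:
  -A: nom -33.200 → Σnom=-33.200; wc +0.259/-0.259 → slack +0.259/-0.259; half-tol=0.259, Σhalf²=0.067081
  +B: nom +14.030 → Σnom=-19.170; wc +0.313/-0.293 → slack +0.572/-0.552; half-tol=0.303, Σhalf²=0.158890
  +C: nom +45.400 → Σnom=26.230; wc +0.200/-0.174 → slack +0.772/-0.726; half-tol=0.187, Σhalf²=0.193859
  +D: nom +47.910 → Σnom=74.140; wc +0.487/-0.230 → slack +1.259/-0.956; half-tol=0.358, Σhalf²=0.322381
  -E: nom -42.000 → Σnom=32.140; wc +0.420/-0.135 → slack +1.679/-1.091; half-tol=0.277, Σhalf²=0.399387
  -F: nom -13.800 → Σnom=18.340; wc +0.128/-0.090 → slack +1.807/-1.181; half-tol=0.109, Σhalf²=0.411268
  -G: nom -46.730 → Σnom=-28.390; wc +0.090/-0.460 → slack +1.897/-1.641; half-tol=0.275, Σhalf²=0.486893
  -H: nom -11.800 → Σnom=-40.190; wc +0.220/-0.220 → slack +2.117/-1.861; half-tol=0.220, Σhalf²=0.535293
Nominal = -40.190. Worst-case = [-40.190 - 1.861, -40.190 + 2.117] = [-42.051, -38.073]. RSS = √0.535293 = 0.732.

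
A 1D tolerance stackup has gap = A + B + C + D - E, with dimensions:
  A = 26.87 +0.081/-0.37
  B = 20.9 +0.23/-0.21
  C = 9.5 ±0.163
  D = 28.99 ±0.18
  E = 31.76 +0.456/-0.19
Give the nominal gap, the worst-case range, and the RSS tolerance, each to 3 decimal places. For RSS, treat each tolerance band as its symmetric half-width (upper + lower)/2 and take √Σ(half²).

nominal=54.500 wc=[53.121,55.344] rss=0.512

Stack each dimension's contribution:
  +A: nom +26.870 → Σnom=26.870; wc +0.081/-0.370 → slack +0.081/-0.370; half-tol=0.226, Σhalf²=0.050850
  +B: nom +20.900 → Σnom=47.770; wc +0.230/-0.210 → slack +0.311/-0.580; half-tol=0.220, Σhalf²=0.099250
  +C: nom +9.500 → Σnom=57.270; wc +0.163/-0.163 → slack +0.474/-0.743; half-tol=0.163, Σhalf²=0.125819
  +D: nom +28.990 → Σnom=86.260; wc +0.180/-0.180 → slack +0.654/-0.923; half-tol=0.180, Σhalf²=0.158219
  -E: nom -31.760 → Σnom=54.500; wc +0.190/-0.456 → slack +0.844/-1.379; half-tol=0.323, Σhalf²=0.262548
Nominal = 54.500. Worst-case = [54.500 - 1.379, 54.500 + 0.844] = [53.121, 55.344]. RSS = √0.262548 = 0.512.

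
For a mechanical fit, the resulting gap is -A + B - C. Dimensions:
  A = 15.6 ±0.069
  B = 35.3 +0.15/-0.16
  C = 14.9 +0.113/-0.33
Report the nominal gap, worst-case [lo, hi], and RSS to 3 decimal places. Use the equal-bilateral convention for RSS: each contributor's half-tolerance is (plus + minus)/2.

Stack each dimension's contribution:
  -A: nom -15.600 → Σnom=-15.600; wc +0.069/-0.069 → slack +0.069/-0.069; half-tol=0.069, Σhalf²=0.004761
  +B: nom +35.300 → Σnom=19.700; wc +0.150/-0.160 → slack +0.219/-0.229; half-tol=0.155, Σhalf²=0.028786
  -C: nom -14.900 → Σnom=4.800; wc +0.330/-0.113 → slack +0.549/-0.342; half-tol=0.222, Σhalf²=0.077848
Nominal = 4.800. Worst-case = [4.800 - 0.342, 4.800 + 0.549] = [4.458, 5.349]. RSS = √0.077848 = 0.279.

nominal=4.800 wc=[4.458,5.349] rss=0.279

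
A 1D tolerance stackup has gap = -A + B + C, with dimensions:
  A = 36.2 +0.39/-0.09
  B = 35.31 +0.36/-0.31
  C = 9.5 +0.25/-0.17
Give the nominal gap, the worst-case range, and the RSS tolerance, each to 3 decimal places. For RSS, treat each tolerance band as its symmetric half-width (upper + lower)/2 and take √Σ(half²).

nominal=8.610 wc=[7.740,9.310] rss=0.463

Stack each dimension's contribution:
  -A: nom -36.200 → Σnom=-36.200; wc +0.090/-0.390 → slack +0.090/-0.390; half-tol=0.240, Σhalf²=0.057600
  +B: nom +35.310 → Σnom=-0.890; wc +0.360/-0.310 → slack +0.450/-0.700; half-tol=0.335, Σhalf²=0.169825
  +C: nom +9.500 → Σnom=8.610; wc +0.250/-0.170 → slack +0.700/-0.870; half-tol=0.210, Σhalf²=0.213925
Nominal = 8.610. Worst-case = [8.610 - 0.870, 8.610 + 0.700] = [7.740, 9.310]. RSS = √0.213925 = 0.463.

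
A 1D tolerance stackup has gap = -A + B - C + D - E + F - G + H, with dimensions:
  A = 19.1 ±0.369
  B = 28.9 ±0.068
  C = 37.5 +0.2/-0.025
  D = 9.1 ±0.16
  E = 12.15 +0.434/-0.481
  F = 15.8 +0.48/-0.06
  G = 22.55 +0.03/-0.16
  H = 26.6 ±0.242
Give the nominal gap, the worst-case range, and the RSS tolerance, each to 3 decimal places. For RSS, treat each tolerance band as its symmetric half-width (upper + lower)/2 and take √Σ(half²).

Stack each dimension's contribution:
  -A: nom -19.100 → Σnom=-19.100; wc +0.369/-0.369 → slack +0.369/-0.369; half-tol=0.369, Σhalf²=0.136161
  +B: nom +28.900 → Σnom=9.800; wc +0.068/-0.068 → slack +0.437/-0.437; half-tol=0.068, Σhalf²=0.140785
  -C: nom -37.500 → Σnom=-27.700; wc +0.025/-0.200 → slack +0.462/-0.637; half-tol=0.113, Σhalf²=0.153441
  +D: nom +9.100 → Σnom=-18.600; wc +0.160/-0.160 → slack +0.622/-0.797; half-tol=0.160, Σhalf²=0.179041
  -E: nom -12.150 → Σnom=-30.750; wc +0.481/-0.434 → slack +1.103/-1.231; half-tol=0.458, Σhalf²=0.388348
  +F: nom +15.800 → Σnom=-14.950; wc +0.480/-0.060 → slack +1.583/-1.291; half-tol=0.270, Σhalf²=0.461248
  -G: nom -22.550 → Σnom=-37.500; wc +0.160/-0.030 → slack +1.743/-1.321; half-tol=0.095, Σhalf²=0.470273
  +H: nom +26.600 → Σnom=-10.900; wc +0.242/-0.242 → slack +1.985/-1.563; half-tol=0.242, Σhalf²=0.528837
Nominal = -10.900. Worst-case = [-10.900 - 1.563, -10.900 + 1.985] = [-12.463, -8.915]. RSS = √0.528837 = 0.727.

nominal=-10.900 wc=[-12.463,-8.915] rss=0.727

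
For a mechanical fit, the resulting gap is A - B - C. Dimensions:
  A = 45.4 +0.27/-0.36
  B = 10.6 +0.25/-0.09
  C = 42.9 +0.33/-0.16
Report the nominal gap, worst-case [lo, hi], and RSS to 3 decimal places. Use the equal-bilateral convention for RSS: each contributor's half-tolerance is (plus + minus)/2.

Stack each dimension's contribution:
  +A: nom +45.400 → Σnom=45.400; wc +0.270/-0.360 → slack +0.270/-0.360; half-tol=0.315, Σhalf²=0.099225
  -B: nom -10.600 → Σnom=34.800; wc +0.090/-0.250 → slack +0.360/-0.610; half-tol=0.170, Σhalf²=0.128125
  -C: nom -42.900 → Σnom=-8.100; wc +0.160/-0.330 → slack +0.520/-0.940; half-tol=0.245, Σhalf²=0.188150
Nominal = -8.100. Worst-case = [-8.100 - 0.940, -8.100 + 0.520] = [-9.040, -7.580]. RSS = √0.188150 = 0.434.

nominal=-8.100 wc=[-9.040,-7.580] rss=0.434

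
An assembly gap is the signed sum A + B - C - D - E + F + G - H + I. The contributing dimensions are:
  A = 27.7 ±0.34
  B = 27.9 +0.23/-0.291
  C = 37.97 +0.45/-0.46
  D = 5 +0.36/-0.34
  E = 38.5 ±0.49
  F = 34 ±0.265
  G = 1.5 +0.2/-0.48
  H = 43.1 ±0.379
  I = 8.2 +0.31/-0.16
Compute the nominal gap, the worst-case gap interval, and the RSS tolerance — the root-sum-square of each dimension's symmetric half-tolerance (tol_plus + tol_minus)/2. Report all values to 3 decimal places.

nominal=-25.270 wc=[-28.485,-22.256] rss=1.067

Stack each dimension's contribution:
  +A: nom +27.700 → Σnom=27.700; wc +0.340/-0.340 → slack +0.340/-0.340; half-tol=0.340, Σhalf²=0.115600
  +B: nom +27.900 → Σnom=55.600; wc +0.230/-0.291 → slack +0.570/-0.631; half-tol=0.261, Σhalf²=0.183460
  -C: nom -37.970 → Σnom=17.630; wc +0.460/-0.450 → slack +1.030/-1.081; half-tol=0.455, Σhalf²=0.390485
  -D: nom -5.000 → Σnom=12.630; wc +0.340/-0.360 → slack +1.370/-1.441; half-tol=0.350, Σhalf²=0.512985
  -E: nom -38.500 → Σnom=-25.870; wc +0.490/-0.490 → slack +1.860/-1.931; half-tol=0.490, Σhalf²=0.753085
  +F: nom +34.000 → Σnom=8.130; wc +0.265/-0.265 → slack +2.125/-2.196; half-tol=0.265, Σhalf²=0.823310
  +G: nom +1.500 → Σnom=9.630; wc +0.200/-0.480 → slack +2.325/-2.676; half-tol=0.340, Σhalf²=0.938910
  -H: nom -43.100 → Σnom=-33.470; wc +0.379/-0.379 → slack +2.704/-3.055; half-tol=0.379, Σhalf²=1.082551
  +I: nom +8.200 → Σnom=-25.270; wc +0.310/-0.160 → slack +3.014/-3.215; half-tol=0.235, Σhalf²=1.137776
Nominal = -25.270. Worst-case = [-25.270 - 3.215, -25.270 + 3.014] = [-28.485, -22.256]. RSS = √1.137776 = 1.067.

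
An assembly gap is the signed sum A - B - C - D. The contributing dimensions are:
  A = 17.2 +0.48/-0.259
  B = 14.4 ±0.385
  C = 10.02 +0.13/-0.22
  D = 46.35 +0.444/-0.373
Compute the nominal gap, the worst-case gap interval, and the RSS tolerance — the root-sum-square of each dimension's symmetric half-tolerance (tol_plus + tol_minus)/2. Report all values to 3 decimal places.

Stack each dimension's contribution:
  +A: nom +17.200 → Σnom=17.200; wc +0.480/-0.259 → slack +0.480/-0.259; half-tol=0.369, Σhalf²=0.136530
  -B: nom -14.400 → Σnom=2.800; wc +0.385/-0.385 → slack +0.865/-0.644; half-tol=0.385, Σhalf²=0.284755
  -C: nom -10.020 → Σnom=-7.220; wc +0.220/-0.130 → slack +1.085/-0.774; half-tol=0.175, Σhalf²=0.315380
  -D: nom -46.350 → Σnom=-53.570; wc +0.373/-0.444 → slack +1.458/-1.218; half-tol=0.408, Σhalf²=0.482252
Nominal = -53.570. Worst-case = [-53.570 - 1.218, -53.570 + 1.458] = [-54.788, -52.112]. RSS = √0.482252 = 0.694.

nominal=-53.570 wc=[-54.788,-52.112] rss=0.694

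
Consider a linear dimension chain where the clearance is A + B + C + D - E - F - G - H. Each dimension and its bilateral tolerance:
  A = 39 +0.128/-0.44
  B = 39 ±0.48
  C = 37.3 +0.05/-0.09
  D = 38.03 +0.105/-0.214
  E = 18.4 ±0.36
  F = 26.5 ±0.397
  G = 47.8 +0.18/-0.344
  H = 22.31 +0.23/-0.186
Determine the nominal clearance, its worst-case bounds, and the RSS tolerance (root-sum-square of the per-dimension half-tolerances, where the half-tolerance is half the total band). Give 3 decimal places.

nominal=38.320 wc=[35.929,40.370] rss=0.861

Stack each dimension's contribution:
  +A: nom +39.000 → Σnom=39.000; wc +0.128/-0.440 → slack +0.128/-0.440; half-tol=0.284, Σhalf²=0.080656
  +B: nom +39.000 → Σnom=78.000; wc +0.480/-0.480 → slack +0.608/-0.920; half-tol=0.480, Σhalf²=0.311056
  +C: nom +37.300 → Σnom=115.300; wc +0.050/-0.090 → slack +0.658/-1.010; half-tol=0.070, Σhalf²=0.315956
  +D: nom +38.030 → Σnom=153.330; wc +0.105/-0.214 → slack +0.763/-1.224; half-tol=0.160, Σhalf²=0.341396
  -E: nom -18.400 → Σnom=134.930; wc +0.360/-0.360 → slack +1.123/-1.584; half-tol=0.360, Σhalf²=0.470996
  -F: nom -26.500 → Σnom=108.430; wc +0.397/-0.397 → slack +1.520/-1.981; half-tol=0.397, Σhalf²=0.628605
  -G: nom -47.800 → Σnom=60.630; wc +0.344/-0.180 → slack +1.864/-2.161; half-tol=0.262, Σhalf²=0.697249
  -H: nom -22.310 → Σnom=38.320; wc +0.186/-0.230 → slack +2.050/-2.391; half-tol=0.208, Σhalf²=0.740513
Nominal = 38.320. Worst-case = [38.320 - 2.391, 38.320 + 2.050] = [35.929, 40.370]. RSS = √0.740513 = 0.861.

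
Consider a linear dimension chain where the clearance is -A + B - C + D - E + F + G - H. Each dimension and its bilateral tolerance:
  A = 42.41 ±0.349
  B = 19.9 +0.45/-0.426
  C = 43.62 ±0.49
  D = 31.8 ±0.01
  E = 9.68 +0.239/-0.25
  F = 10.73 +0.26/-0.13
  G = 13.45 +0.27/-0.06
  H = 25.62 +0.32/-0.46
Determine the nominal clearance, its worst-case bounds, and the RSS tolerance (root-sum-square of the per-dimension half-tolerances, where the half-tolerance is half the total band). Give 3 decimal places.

nominal=-45.450 wc=[-47.474,-42.911] rss=0.912

Stack each dimension's contribution:
  -A: nom -42.410 → Σnom=-42.410; wc +0.349/-0.349 → slack +0.349/-0.349; half-tol=0.349, Σhalf²=0.121801
  +B: nom +19.900 → Σnom=-22.510; wc +0.450/-0.426 → slack +0.799/-0.775; half-tol=0.438, Σhalf²=0.313645
  -C: nom -43.620 → Σnom=-66.130; wc +0.490/-0.490 → slack +1.289/-1.265; half-tol=0.490, Σhalf²=0.553745
  +D: nom +31.800 → Σnom=-34.330; wc +0.010/-0.010 → slack +1.299/-1.275; half-tol=0.010, Σhalf²=0.553845
  -E: nom -9.680 → Σnom=-44.010; wc +0.250/-0.239 → slack +1.549/-1.514; half-tol=0.244, Σhalf²=0.613625
  +F: nom +10.730 → Σnom=-33.280; wc +0.260/-0.130 → slack +1.809/-1.644; half-tol=0.195, Σhalf²=0.651650
  +G: nom +13.450 → Σnom=-19.830; wc +0.270/-0.060 → slack +2.079/-1.704; half-tol=0.165, Σhalf²=0.678875
  -H: nom -25.620 → Σnom=-45.450; wc +0.460/-0.320 → slack +2.539/-2.024; half-tol=0.390, Σhalf²=0.830975
Nominal = -45.450. Worst-case = [-45.450 - 2.024, -45.450 + 2.539] = [-47.474, -42.911]. RSS = √0.830975 = 0.912.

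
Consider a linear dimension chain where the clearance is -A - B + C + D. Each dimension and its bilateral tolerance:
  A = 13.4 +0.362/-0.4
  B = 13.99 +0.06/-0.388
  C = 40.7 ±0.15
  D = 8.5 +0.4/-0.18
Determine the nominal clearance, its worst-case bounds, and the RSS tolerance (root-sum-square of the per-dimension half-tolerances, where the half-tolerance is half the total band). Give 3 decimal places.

Stack each dimension's contribution:
  -A: nom -13.400 → Σnom=-13.400; wc +0.400/-0.362 → slack +0.400/-0.362; half-tol=0.381, Σhalf²=0.145161
  -B: nom -13.990 → Σnom=-27.390; wc +0.388/-0.060 → slack +0.788/-0.422; half-tol=0.224, Σhalf²=0.195337
  +C: nom +40.700 → Σnom=13.310; wc +0.150/-0.150 → slack +0.938/-0.572; half-tol=0.150, Σhalf²=0.217837
  +D: nom +8.500 → Σnom=21.810; wc +0.400/-0.180 → slack +1.338/-0.752; half-tol=0.290, Σhalf²=0.301937
Nominal = 21.810. Worst-case = [21.810 - 0.752, 21.810 + 1.338] = [21.058, 23.148]. RSS = √0.301937 = 0.549.

nominal=21.810 wc=[21.058,23.148] rss=0.549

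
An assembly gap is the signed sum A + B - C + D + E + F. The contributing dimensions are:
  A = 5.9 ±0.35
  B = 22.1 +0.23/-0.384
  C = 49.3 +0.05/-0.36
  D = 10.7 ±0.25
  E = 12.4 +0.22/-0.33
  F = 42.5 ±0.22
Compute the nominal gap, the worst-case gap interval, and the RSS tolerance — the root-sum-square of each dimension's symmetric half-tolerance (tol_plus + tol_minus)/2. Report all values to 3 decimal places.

Stack each dimension's contribution:
  +A: nom +5.900 → Σnom=5.900; wc +0.350/-0.350 → slack +0.350/-0.350; half-tol=0.350, Σhalf²=0.122500
  +B: nom +22.100 → Σnom=28.000; wc +0.230/-0.384 → slack +0.580/-0.734; half-tol=0.307, Σhalf²=0.216749
  -C: nom -49.300 → Σnom=-21.300; wc +0.360/-0.050 → slack +0.940/-0.784; half-tol=0.205, Σhalf²=0.258774
  +D: nom +10.700 → Σnom=-10.600; wc +0.250/-0.250 → slack +1.190/-1.034; half-tol=0.250, Σhalf²=0.321274
  +E: nom +12.400 → Σnom=1.800; wc +0.220/-0.330 → slack +1.410/-1.364; half-tol=0.275, Σhalf²=0.396899
  +F: nom +42.500 → Σnom=44.300; wc +0.220/-0.220 → slack +1.630/-1.584; half-tol=0.220, Σhalf²=0.445299
Nominal = 44.300. Worst-case = [44.300 - 1.584, 44.300 + 1.630] = [42.716, 45.930]. RSS = √0.445299 = 0.667.

nominal=44.300 wc=[42.716,45.930] rss=0.667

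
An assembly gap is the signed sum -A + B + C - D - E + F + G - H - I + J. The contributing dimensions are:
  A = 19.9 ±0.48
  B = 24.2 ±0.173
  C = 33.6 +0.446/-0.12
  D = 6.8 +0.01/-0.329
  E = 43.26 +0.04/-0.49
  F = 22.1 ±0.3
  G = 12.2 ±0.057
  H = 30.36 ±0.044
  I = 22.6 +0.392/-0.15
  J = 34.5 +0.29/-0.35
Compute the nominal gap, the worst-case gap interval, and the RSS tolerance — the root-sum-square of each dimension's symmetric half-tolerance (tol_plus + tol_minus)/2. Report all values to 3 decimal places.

nominal=3.680 wc=[1.714,6.439] rss=0.843

Stack each dimension's contribution:
  -A: nom -19.900 → Σnom=-19.900; wc +0.480/-0.480 → slack +0.480/-0.480; half-tol=0.480, Σhalf²=0.230400
  +B: nom +24.200 → Σnom=4.300; wc +0.173/-0.173 → slack +0.653/-0.653; half-tol=0.173, Σhalf²=0.260329
  +C: nom +33.600 → Σnom=37.900; wc +0.446/-0.120 → slack +1.099/-0.773; half-tol=0.283, Σhalf²=0.340418
  -D: nom -6.800 → Σnom=31.100; wc +0.329/-0.010 → slack +1.428/-0.783; half-tol=0.170, Σhalf²=0.369148
  -E: nom -43.260 → Σnom=-12.160; wc +0.490/-0.040 → slack +1.918/-0.823; half-tol=0.265, Σhalf²=0.439373
  +F: nom +22.100 → Σnom=9.940; wc +0.300/-0.300 → slack +2.218/-1.123; half-tol=0.300, Σhalf²=0.529373
  +G: nom +12.200 → Σnom=22.140; wc +0.057/-0.057 → slack +2.275/-1.180; half-tol=0.057, Σhalf²=0.532622
  -H: nom -30.360 → Σnom=-8.220; wc +0.044/-0.044 → slack +2.319/-1.224; half-tol=0.044, Σhalf²=0.534558
  -I: nom -22.600 → Σnom=-30.820; wc +0.150/-0.392 → slack +2.469/-1.616; half-tol=0.271, Σhalf²=0.607999
  +J: nom +34.500 → Σnom=3.680; wc +0.290/-0.350 → slack +2.759/-1.966; half-tol=0.320, Σhalf²=0.710399
Nominal = 3.680. Worst-case = [3.680 - 1.966, 3.680 + 2.759] = [1.714, 6.439]. RSS = √0.710399 = 0.843.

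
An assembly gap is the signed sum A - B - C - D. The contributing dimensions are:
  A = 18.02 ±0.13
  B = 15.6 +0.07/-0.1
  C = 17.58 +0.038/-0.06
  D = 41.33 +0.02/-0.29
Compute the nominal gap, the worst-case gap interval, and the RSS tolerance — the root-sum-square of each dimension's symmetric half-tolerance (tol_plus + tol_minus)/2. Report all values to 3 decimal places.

nominal=-56.490 wc=[-56.748,-55.910] rss=0.225

Stack each dimension's contribution:
  +A: nom +18.020 → Σnom=18.020; wc +0.130/-0.130 → slack +0.130/-0.130; half-tol=0.130, Σhalf²=0.016900
  -B: nom -15.600 → Σnom=2.420; wc +0.100/-0.070 → slack +0.230/-0.200; half-tol=0.085, Σhalf²=0.024125
  -C: nom -17.580 → Σnom=-15.160; wc +0.060/-0.038 → slack +0.290/-0.238; half-tol=0.049, Σhalf²=0.026526
  -D: nom -41.330 → Σnom=-56.490; wc +0.290/-0.020 → slack +0.580/-0.258; half-tol=0.155, Σhalf²=0.050551
Nominal = -56.490. Worst-case = [-56.490 - 0.258, -56.490 + 0.580] = [-56.748, -55.910]. RSS = √0.050551 = 0.225.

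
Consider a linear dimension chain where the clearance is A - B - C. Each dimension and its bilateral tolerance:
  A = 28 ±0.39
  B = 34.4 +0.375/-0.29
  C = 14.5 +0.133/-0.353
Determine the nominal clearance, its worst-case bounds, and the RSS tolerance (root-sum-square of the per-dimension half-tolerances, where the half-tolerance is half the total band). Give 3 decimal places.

nominal=-20.900 wc=[-21.798,-19.867] rss=0.567

Stack each dimension's contribution:
  +A: nom +28.000 → Σnom=28.000; wc +0.390/-0.390 → slack +0.390/-0.390; half-tol=0.390, Σhalf²=0.152100
  -B: nom -34.400 → Σnom=-6.400; wc +0.290/-0.375 → slack +0.680/-0.765; half-tol=0.333, Σhalf²=0.262656
  -C: nom -14.500 → Σnom=-20.900; wc +0.353/-0.133 → slack +1.033/-0.898; half-tol=0.243, Σhalf²=0.321705
Nominal = -20.900. Worst-case = [-20.900 - 0.898, -20.900 + 1.033] = [-21.798, -19.867]. RSS = √0.321705 = 0.567.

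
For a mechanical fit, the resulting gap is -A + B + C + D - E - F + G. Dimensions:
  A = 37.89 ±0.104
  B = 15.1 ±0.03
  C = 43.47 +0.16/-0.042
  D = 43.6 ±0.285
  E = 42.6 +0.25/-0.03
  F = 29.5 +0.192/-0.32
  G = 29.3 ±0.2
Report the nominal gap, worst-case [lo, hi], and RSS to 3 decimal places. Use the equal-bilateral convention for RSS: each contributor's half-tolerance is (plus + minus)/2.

Stack each dimension's contribution:
  -A: nom -37.890 → Σnom=-37.890; wc +0.104/-0.104 → slack +0.104/-0.104; half-tol=0.104, Σhalf²=0.010816
  +B: nom +15.100 → Σnom=-22.790; wc +0.030/-0.030 → slack +0.134/-0.134; half-tol=0.030, Σhalf²=0.011716
  +C: nom +43.470 → Σnom=20.680; wc +0.160/-0.042 → slack +0.294/-0.176; half-tol=0.101, Σhalf²=0.021917
  +D: nom +43.600 → Σnom=64.280; wc +0.285/-0.285 → slack +0.579/-0.461; half-tol=0.285, Σhalf²=0.103142
  -E: nom -42.600 → Σnom=21.680; wc +0.030/-0.250 → slack +0.609/-0.711; half-tol=0.140, Σhalf²=0.122742
  -F: nom -29.500 → Σnom=-7.820; wc +0.320/-0.192 → slack +0.929/-0.903; half-tol=0.256, Σhalf²=0.188278
  +G: nom +29.300 → Σnom=21.480; wc +0.200/-0.200 → slack +1.129/-1.103; half-tol=0.200, Σhalf²=0.228278
Nominal = 21.480. Worst-case = [21.480 - 1.103, 21.480 + 1.129] = [20.377, 22.609]. RSS = √0.228278 = 0.478.

nominal=21.480 wc=[20.377,22.609] rss=0.478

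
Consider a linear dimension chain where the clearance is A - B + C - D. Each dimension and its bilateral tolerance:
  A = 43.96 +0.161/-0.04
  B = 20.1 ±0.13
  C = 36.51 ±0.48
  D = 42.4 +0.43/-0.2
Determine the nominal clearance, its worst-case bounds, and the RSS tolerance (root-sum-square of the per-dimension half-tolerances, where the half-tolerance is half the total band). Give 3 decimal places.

nominal=17.970 wc=[16.890,18.941] rss=0.597

Stack each dimension's contribution:
  +A: nom +43.960 → Σnom=43.960; wc +0.161/-0.040 → slack +0.161/-0.040; half-tol=0.101, Σhalf²=0.010100
  -B: nom -20.100 → Σnom=23.860; wc +0.130/-0.130 → slack +0.291/-0.170; half-tol=0.130, Σhalf²=0.027000
  +C: nom +36.510 → Σnom=60.370; wc +0.480/-0.480 → slack +0.771/-0.650; half-tol=0.480, Σhalf²=0.257400
  -D: nom -42.400 → Σnom=17.970; wc +0.200/-0.430 → slack +0.971/-1.080; half-tol=0.315, Σhalf²=0.356625
Nominal = 17.970. Worst-case = [17.970 - 1.080, 17.970 + 0.971] = [16.890, 18.941]. RSS = √0.356625 = 0.597.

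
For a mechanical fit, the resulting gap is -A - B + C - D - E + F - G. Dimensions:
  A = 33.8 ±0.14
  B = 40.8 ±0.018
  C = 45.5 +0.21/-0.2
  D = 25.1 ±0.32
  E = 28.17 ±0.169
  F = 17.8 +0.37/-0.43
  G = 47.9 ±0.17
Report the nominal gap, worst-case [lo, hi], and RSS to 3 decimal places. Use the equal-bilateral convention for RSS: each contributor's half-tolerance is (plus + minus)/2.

nominal=-112.470 wc=[-113.917,-111.073] rss=0.618

Stack each dimension's contribution:
  -A: nom -33.800 → Σnom=-33.800; wc +0.140/-0.140 → slack +0.140/-0.140; half-tol=0.140, Σhalf²=0.019600
  -B: nom -40.800 → Σnom=-74.600; wc +0.018/-0.018 → slack +0.158/-0.158; half-tol=0.018, Σhalf²=0.019924
  +C: nom +45.500 → Σnom=-29.100; wc +0.210/-0.200 → slack +0.368/-0.358; half-tol=0.205, Σhalf²=0.061949
  -D: nom -25.100 → Σnom=-54.200; wc +0.320/-0.320 → slack +0.688/-0.678; half-tol=0.320, Σhalf²=0.164349
  -E: nom -28.170 → Σnom=-82.370; wc +0.169/-0.169 → slack +0.857/-0.847; half-tol=0.169, Σhalf²=0.192910
  +F: nom +17.800 → Σnom=-64.570; wc +0.370/-0.430 → slack +1.227/-1.277; half-tol=0.400, Σhalf²=0.352910
  -G: nom -47.900 → Σnom=-112.470; wc +0.170/-0.170 → slack +1.397/-1.447; half-tol=0.170, Σhalf²=0.381810
Nominal = -112.470. Worst-case = [-112.470 - 1.447, -112.470 + 1.397] = [-113.917, -111.073]. RSS = √0.381810 = 0.618.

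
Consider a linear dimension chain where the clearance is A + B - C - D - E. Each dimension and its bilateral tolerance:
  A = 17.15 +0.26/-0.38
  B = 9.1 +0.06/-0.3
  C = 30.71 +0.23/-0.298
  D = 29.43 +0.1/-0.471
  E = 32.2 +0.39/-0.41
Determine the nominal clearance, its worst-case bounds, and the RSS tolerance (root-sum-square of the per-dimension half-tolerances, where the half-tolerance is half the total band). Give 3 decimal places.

Stack each dimension's contribution:
  +A: nom +17.150 → Σnom=17.150; wc +0.260/-0.380 → slack +0.260/-0.380; half-tol=0.320, Σhalf²=0.102400
  +B: nom +9.100 → Σnom=26.250; wc +0.060/-0.300 → slack +0.320/-0.680; half-tol=0.180, Σhalf²=0.134800
  -C: nom -30.710 → Σnom=-4.460; wc +0.298/-0.230 → slack +0.618/-0.910; half-tol=0.264, Σhalf²=0.204496
  -D: nom -29.430 → Σnom=-33.890; wc +0.471/-0.100 → slack +1.089/-1.010; half-tol=0.285, Σhalf²=0.286006
  -E: nom -32.200 → Σnom=-66.090; wc +0.410/-0.390 → slack +1.499/-1.400; half-tol=0.400, Σhalf²=0.446006
Nominal = -66.090. Worst-case = [-66.090 - 1.400, -66.090 + 1.499] = [-67.490, -64.591]. RSS = √0.446006 = 0.668.

nominal=-66.090 wc=[-67.490,-64.591] rss=0.668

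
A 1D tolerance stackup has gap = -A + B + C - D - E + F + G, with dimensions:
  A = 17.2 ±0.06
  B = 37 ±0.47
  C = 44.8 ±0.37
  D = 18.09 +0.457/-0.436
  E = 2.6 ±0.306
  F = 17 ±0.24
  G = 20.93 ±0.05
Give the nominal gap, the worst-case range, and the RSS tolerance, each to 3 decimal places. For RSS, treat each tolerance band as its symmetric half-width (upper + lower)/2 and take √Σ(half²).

Stack each dimension's contribution:
  -A: nom -17.200 → Σnom=-17.200; wc +0.060/-0.060 → slack +0.060/-0.060; half-tol=0.060, Σhalf²=0.003600
  +B: nom +37.000 → Σnom=19.800; wc +0.470/-0.470 → slack +0.530/-0.530; half-tol=0.470, Σhalf²=0.224500
  +C: nom +44.800 → Σnom=64.600; wc +0.370/-0.370 → slack +0.900/-0.900; half-tol=0.370, Σhalf²=0.361400
  -D: nom -18.090 → Σnom=46.510; wc +0.436/-0.457 → slack +1.336/-1.357; half-tol=0.447, Σhalf²=0.560762
  -E: nom -2.600 → Σnom=43.910; wc +0.306/-0.306 → slack +1.642/-1.663; half-tol=0.306, Σhalf²=0.654398
  +F: nom +17.000 → Σnom=60.910; wc +0.240/-0.240 → slack +1.882/-1.903; half-tol=0.240, Σhalf²=0.711998
  +G: nom +20.930 → Σnom=81.840; wc +0.050/-0.050 → slack +1.932/-1.953; half-tol=0.050, Σhalf²=0.714498
Nominal = 81.840. Worst-case = [81.840 - 1.953, 81.840 + 1.932] = [79.887, 83.772]. RSS = √0.714498 = 0.845.

nominal=81.840 wc=[79.887,83.772] rss=0.845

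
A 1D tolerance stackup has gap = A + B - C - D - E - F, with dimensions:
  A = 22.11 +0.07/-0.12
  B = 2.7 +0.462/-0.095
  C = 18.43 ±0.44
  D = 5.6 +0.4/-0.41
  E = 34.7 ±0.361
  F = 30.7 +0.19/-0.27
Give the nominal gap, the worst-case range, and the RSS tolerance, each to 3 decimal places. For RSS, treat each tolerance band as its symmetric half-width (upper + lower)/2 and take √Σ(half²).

Stack each dimension's contribution:
  +A: nom +22.110 → Σnom=22.110; wc +0.070/-0.120 → slack +0.070/-0.120; half-tol=0.095, Σhalf²=0.009025
  +B: nom +2.700 → Σnom=24.810; wc +0.462/-0.095 → slack +0.532/-0.215; half-tol=0.279, Σhalf²=0.086587
  -C: nom -18.430 → Σnom=6.380; wc +0.440/-0.440 → slack +0.972/-0.655; half-tol=0.440, Σhalf²=0.280187
  -D: nom -5.600 → Σnom=0.780; wc +0.410/-0.400 → slack +1.382/-1.055; half-tol=0.405, Σhalf²=0.444212
  -E: nom -34.700 → Σnom=-33.920; wc +0.361/-0.361 → slack +1.743/-1.416; half-tol=0.361, Σhalf²=0.574533
  -F: nom -30.700 → Σnom=-64.620; wc +0.270/-0.190 → slack +2.013/-1.606; half-tol=0.230, Σhalf²=0.627433
Nominal = -64.620. Worst-case = [-64.620 - 1.606, -64.620 + 2.013] = [-66.226, -62.607]. RSS = √0.627433 = 0.792.

nominal=-64.620 wc=[-66.226,-62.607] rss=0.792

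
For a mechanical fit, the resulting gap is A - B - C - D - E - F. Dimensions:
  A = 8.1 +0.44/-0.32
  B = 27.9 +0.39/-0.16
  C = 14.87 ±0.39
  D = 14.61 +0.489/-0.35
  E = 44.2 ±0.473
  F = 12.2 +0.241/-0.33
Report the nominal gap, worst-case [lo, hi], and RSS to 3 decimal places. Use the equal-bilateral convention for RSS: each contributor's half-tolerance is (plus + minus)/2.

nominal=-105.680 wc=[-107.983,-103.537] rss=0.924

Stack each dimension's contribution:
  +A: nom +8.100 → Σnom=8.100; wc +0.440/-0.320 → slack +0.440/-0.320; half-tol=0.380, Σhalf²=0.144400
  -B: nom -27.900 → Σnom=-19.800; wc +0.160/-0.390 → slack +0.600/-0.710; half-tol=0.275, Σhalf²=0.220025
  -C: nom -14.870 → Σnom=-34.670; wc +0.390/-0.390 → slack +0.990/-1.100; half-tol=0.390, Σhalf²=0.372125
  -D: nom -14.610 → Σnom=-49.280; wc +0.350/-0.489 → slack +1.340/-1.589; half-tol=0.419, Σhalf²=0.548105
  -E: nom -44.200 → Σnom=-93.480; wc +0.473/-0.473 → slack +1.813/-2.062; half-tol=0.473, Σhalf²=0.771834
  -F: nom -12.200 → Σnom=-105.680; wc +0.330/-0.241 → slack +2.143/-2.303; half-tol=0.285, Σhalf²=0.853344
Nominal = -105.680. Worst-case = [-105.680 - 2.303, -105.680 + 2.143] = [-107.983, -103.537]. RSS = √0.853344 = 0.924.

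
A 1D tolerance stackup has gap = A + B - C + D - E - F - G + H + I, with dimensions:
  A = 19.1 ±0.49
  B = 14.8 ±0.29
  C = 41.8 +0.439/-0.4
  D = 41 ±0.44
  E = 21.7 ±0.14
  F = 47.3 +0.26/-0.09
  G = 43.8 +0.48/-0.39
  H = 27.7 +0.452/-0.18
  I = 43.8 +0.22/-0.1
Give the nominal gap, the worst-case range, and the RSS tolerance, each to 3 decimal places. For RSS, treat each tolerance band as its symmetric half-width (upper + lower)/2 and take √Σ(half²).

Stack each dimension's contribution:
  +A: nom +19.100 → Σnom=19.100; wc +0.490/-0.490 → slack +0.490/-0.490; half-tol=0.490, Σhalf²=0.240100
  +B: nom +14.800 → Σnom=33.900; wc +0.290/-0.290 → slack +0.780/-0.780; half-tol=0.290, Σhalf²=0.324200
  -C: nom -41.800 → Σnom=-7.900; wc +0.400/-0.439 → slack +1.180/-1.219; half-tol=0.419, Σhalf²=0.500180
  +D: nom +41.000 → Σnom=33.100; wc +0.440/-0.440 → slack +1.620/-1.659; half-tol=0.440, Σhalf²=0.693780
  -E: nom -21.700 → Σnom=11.400; wc +0.140/-0.140 → slack +1.760/-1.799; half-tol=0.140, Σhalf²=0.713380
  -F: nom -47.300 → Σnom=-35.900; wc +0.090/-0.260 → slack +1.850/-2.059; half-tol=0.175, Σhalf²=0.744005
  -G: nom -43.800 → Σnom=-79.700; wc +0.390/-0.480 → slack +2.240/-2.539; half-tol=0.435, Σhalf²=0.933230
  +H: nom +27.700 → Σnom=-52.000; wc +0.452/-0.180 → slack +2.692/-2.719; half-tol=0.316, Σhalf²=1.033086
  +I: nom +43.800 → Σnom=-8.200; wc +0.220/-0.100 → slack +2.912/-2.819; half-tol=0.160, Σhalf²=1.058686
Nominal = -8.200. Worst-case = [-8.200 - 2.819, -8.200 + 2.912] = [-11.019, -5.288]. RSS = √1.058686 = 1.029.

nominal=-8.200 wc=[-11.019,-5.288] rss=1.029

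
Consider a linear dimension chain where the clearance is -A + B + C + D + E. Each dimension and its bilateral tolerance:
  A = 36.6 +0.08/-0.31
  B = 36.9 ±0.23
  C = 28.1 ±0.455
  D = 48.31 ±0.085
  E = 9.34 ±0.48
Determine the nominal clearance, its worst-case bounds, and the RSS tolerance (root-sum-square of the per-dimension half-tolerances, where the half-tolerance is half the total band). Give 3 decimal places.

nominal=86.050 wc=[84.720,87.610] rss=0.732

Stack each dimension's contribution:
  -A: nom -36.600 → Σnom=-36.600; wc +0.310/-0.080 → slack +0.310/-0.080; half-tol=0.195, Σhalf²=0.038025
  +B: nom +36.900 → Σnom=0.300; wc +0.230/-0.230 → slack +0.540/-0.310; half-tol=0.230, Σhalf²=0.090925
  +C: nom +28.100 → Σnom=28.400; wc +0.455/-0.455 → slack +0.995/-0.765; half-tol=0.455, Σhalf²=0.297950
  +D: nom +48.310 → Σnom=76.710; wc +0.085/-0.085 → slack +1.080/-0.850; half-tol=0.085, Σhalf²=0.305175
  +E: nom +9.340 → Σnom=86.050; wc +0.480/-0.480 → slack +1.560/-1.330; half-tol=0.480, Σhalf²=0.535575
Nominal = 86.050. Worst-case = [86.050 - 1.330, 86.050 + 1.560] = [84.720, 87.610]. RSS = √0.535575 = 0.732.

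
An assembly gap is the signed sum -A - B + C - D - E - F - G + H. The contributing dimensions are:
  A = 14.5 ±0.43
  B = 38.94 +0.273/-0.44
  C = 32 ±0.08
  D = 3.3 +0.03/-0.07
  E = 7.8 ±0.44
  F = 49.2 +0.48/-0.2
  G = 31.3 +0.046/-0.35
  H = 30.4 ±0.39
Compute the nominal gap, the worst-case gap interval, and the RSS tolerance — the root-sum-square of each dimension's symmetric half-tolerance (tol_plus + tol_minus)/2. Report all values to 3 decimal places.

Stack each dimension's contribution:
  -A: nom -14.500 → Σnom=-14.500; wc +0.430/-0.430 → slack +0.430/-0.430; half-tol=0.430, Σhalf²=0.184900
  -B: nom -38.940 → Σnom=-53.440; wc +0.440/-0.273 → slack +0.870/-0.703; half-tol=0.357, Σhalf²=0.311992
  +C: nom +32.000 → Σnom=-21.440; wc +0.080/-0.080 → slack +0.950/-0.783; half-tol=0.080, Σhalf²=0.318392
  -D: nom -3.300 → Σnom=-24.740; wc +0.070/-0.030 → slack +1.020/-0.813; half-tol=0.050, Σhalf²=0.320892
  -E: nom -7.800 → Σnom=-32.540; wc +0.440/-0.440 → slack +1.460/-1.253; half-tol=0.440, Σhalf²=0.514492
  -F: nom -49.200 → Σnom=-81.740; wc +0.200/-0.480 → slack +1.660/-1.733; half-tol=0.340, Σhalf²=0.630092
  -G: nom -31.300 → Σnom=-113.040; wc +0.350/-0.046 → slack +2.010/-1.779; half-tol=0.198, Σhalf²=0.669296
  +H: nom +30.400 → Σnom=-82.640; wc +0.390/-0.390 → slack +2.400/-2.169; half-tol=0.390, Σhalf²=0.821396
Nominal = -82.640. Worst-case = [-82.640 - 2.169, -82.640 + 2.400] = [-84.809, -80.240]. RSS = √0.821396 = 0.906.

nominal=-82.640 wc=[-84.809,-80.240] rss=0.906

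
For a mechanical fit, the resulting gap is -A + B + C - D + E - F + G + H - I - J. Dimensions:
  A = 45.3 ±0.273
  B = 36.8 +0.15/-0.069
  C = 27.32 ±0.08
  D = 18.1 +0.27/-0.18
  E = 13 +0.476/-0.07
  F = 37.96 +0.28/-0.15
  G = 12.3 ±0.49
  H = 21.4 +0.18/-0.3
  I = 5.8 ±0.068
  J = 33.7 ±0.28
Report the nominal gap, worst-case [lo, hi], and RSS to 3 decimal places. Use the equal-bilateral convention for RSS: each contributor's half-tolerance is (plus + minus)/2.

Stack each dimension's contribution:
  -A: nom -45.300 → Σnom=-45.300; wc +0.273/-0.273 → slack +0.273/-0.273; half-tol=0.273, Σhalf²=0.074529
  +B: nom +36.800 → Σnom=-8.500; wc +0.150/-0.069 → slack +0.423/-0.342; half-tol=0.110, Σhalf²=0.086519
  +C: nom +27.320 → Σnom=18.820; wc +0.080/-0.080 → slack +0.503/-0.422; half-tol=0.080, Σhalf²=0.092919
  -D: nom -18.100 → Σnom=0.720; wc +0.180/-0.270 → slack +0.683/-0.692; half-tol=0.225, Σhalf²=0.143544
  +E: nom +13.000 → Σnom=13.720; wc +0.476/-0.070 → slack +1.159/-0.762; half-tol=0.273, Σhalf²=0.218073
  -F: nom -37.960 → Σnom=-24.240; wc +0.150/-0.280 → slack +1.309/-1.042; half-tol=0.215, Σhalf²=0.264298
  +G: nom +12.300 → Σnom=-11.940; wc +0.490/-0.490 → slack +1.799/-1.532; half-tol=0.490, Σhalf²=0.504398
  +H: nom +21.400 → Σnom=9.460; wc +0.180/-0.300 → slack +1.979/-1.832; half-tol=0.240, Σhalf²=0.561998
  -I: nom -5.800 → Σnom=3.660; wc +0.068/-0.068 → slack +2.047/-1.900; half-tol=0.068, Σhalf²=0.566622
  -J: nom -33.700 → Σnom=-30.040; wc +0.280/-0.280 → slack +2.327/-2.180; half-tol=0.280, Σhalf²=0.645022
Nominal = -30.040. Worst-case = [-30.040 - 2.180, -30.040 + 2.327] = [-32.220, -27.713]. RSS = √0.645022 = 0.803.

nominal=-30.040 wc=[-32.220,-27.713] rss=0.803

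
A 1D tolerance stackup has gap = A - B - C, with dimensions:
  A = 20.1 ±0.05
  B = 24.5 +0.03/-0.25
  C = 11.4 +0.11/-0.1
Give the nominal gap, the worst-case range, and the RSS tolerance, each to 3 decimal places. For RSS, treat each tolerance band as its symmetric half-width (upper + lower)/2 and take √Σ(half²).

Stack each dimension's contribution:
  +A: nom +20.100 → Σnom=20.100; wc +0.050/-0.050 → slack +0.050/-0.050; half-tol=0.050, Σhalf²=0.002500
  -B: nom -24.500 → Σnom=-4.400; wc +0.250/-0.030 → slack +0.300/-0.080; half-tol=0.140, Σhalf²=0.022100
  -C: nom -11.400 → Σnom=-15.800; wc +0.100/-0.110 → slack +0.400/-0.190; half-tol=0.105, Σhalf²=0.033125
Nominal = -15.800. Worst-case = [-15.800 - 0.190, -15.800 + 0.400] = [-15.990, -15.400]. RSS = √0.033125 = 0.182.

nominal=-15.800 wc=[-15.990,-15.400] rss=0.182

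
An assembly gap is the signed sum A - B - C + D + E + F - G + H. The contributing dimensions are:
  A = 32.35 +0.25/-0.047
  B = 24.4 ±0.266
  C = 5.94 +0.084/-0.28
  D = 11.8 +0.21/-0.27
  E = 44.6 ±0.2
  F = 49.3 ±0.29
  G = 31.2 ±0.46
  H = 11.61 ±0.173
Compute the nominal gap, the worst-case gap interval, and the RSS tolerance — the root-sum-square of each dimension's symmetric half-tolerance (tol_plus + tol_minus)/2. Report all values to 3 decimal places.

nominal=88.120 wc=[86.330,90.249] rss=0.741

Stack each dimension's contribution:
  +A: nom +32.350 → Σnom=32.350; wc +0.250/-0.047 → slack +0.250/-0.047; half-tol=0.148, Σhalf²=0.022052
  -B: nom -24.400 → Σnom=7.950; wc +0.266/-0.266 → slack +0.516/-0.313; half-tol=0.266, Σhalf²=0.092808
  -C: nom -5.940 → Σnom=2.010; wc +0.280/-0.084 → slack +0.796/-0.397; half-tol=0.182, Σhalf²=0.125932
  +D: nom +11.800 → Σnom=13.810; wc +0.210/-0.270 → slack +1.006/-0.667; half-tol=0.240, Σhalf²=0.183532
  +E: nom +44.600 → Σnom=58.410; wc +0.200/-0.200 → slack +1.206/-0.867; half-tol=0.200, Σhalf²=0.223532
  +F: nom +49.300 → Σnom=107.710; wc +0.290/-0.290 → slack +1.496/-1.157; half-tol=0.290, Σhalf²=0.307632
  -G: nom -31.200 → Σnom=76.510; wc +0.460/-0.460 → slack +1.956/-1.617; half-tol=0.460, Σhalf²=0.519232
  +H: nom +11.610 → Σnom=88.120; wc +0.173/-0.173 → slack +2.129/-1.790; half-tol=0.173, Σhalf²=0.549161
Nominal = 88.120. Worst-case = [88.120 - 1.790, 88.120 + 2.129] = [86.330, 90.249]. RSS = √0.549161 = 0.741.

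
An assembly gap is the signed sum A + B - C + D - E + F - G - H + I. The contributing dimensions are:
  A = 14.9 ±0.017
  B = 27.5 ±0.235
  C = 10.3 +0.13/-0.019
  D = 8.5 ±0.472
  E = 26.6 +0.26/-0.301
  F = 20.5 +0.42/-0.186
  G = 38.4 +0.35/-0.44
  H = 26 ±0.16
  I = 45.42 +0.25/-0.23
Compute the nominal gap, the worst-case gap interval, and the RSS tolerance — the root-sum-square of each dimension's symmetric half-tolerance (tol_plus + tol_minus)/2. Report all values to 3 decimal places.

Stack each dimension's contribution:
  +A: nom +14.900 → Σnom=14.900; wc +0.017/-0.017 → slack +0.017/-0.017; half-tol=0.017, Σhalf²=0.000289
  +B: nom +27.500 → Σnom=42.400; wc +0.235/-0.235 → slack +0.252/-0.252; half-tol=0.235, Σhalf²=0.055514
  -C: nom -10.300 → Σnom=32.100; wc +0.019/-0.130 → slack +0.271/-0.382; half-tol=0.074, Σhalf²=0.061064
  +D: nom +8.500 → Σnom=40.600; wc +0.472/-0.472 → slack +0.743/-0.854; half-tol=0.472, Σhalf²=0.283848
  -E: nom -26.600 → Σnom=14.000; wc +0.301/-0.260 → slack +1.044/-1.114; half-tol=0.280, Σhalf²=0.362528
  +F: nom +20.500 → Σnom=34.500; wc +0.420/-0.186 → slack +1.464/-1.300; half-tol=0.303, Σhalf²=0.454337
  -G: nom -38.400 → Σnom=-3.900; wc +0.440/-0.350 → slack +1.904/-1.650; half-tol=0.395, Σhalf²=0.610362
  -H: nom -26.000 → Σnom=-29.900; wc +0.160/-0.160 → slack +2.064/-1.810; half-tol=0.160, Σhalf²=0.635962
  +I: nom +45.420 → Σnom=15.520; wc +0.250/-0.230 → slack +2.314/-2.040; half-tol=0.240, Σhalf²=0.693562
Nominal = 15.520. Worst-case = [15.520 - 2.040, 15.520 + 2.314] = [13.480, 17.834]. RSS = √0.693562 = 0.833.

nominal=15.520 wc=[13.480,17.834] rss=0.833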